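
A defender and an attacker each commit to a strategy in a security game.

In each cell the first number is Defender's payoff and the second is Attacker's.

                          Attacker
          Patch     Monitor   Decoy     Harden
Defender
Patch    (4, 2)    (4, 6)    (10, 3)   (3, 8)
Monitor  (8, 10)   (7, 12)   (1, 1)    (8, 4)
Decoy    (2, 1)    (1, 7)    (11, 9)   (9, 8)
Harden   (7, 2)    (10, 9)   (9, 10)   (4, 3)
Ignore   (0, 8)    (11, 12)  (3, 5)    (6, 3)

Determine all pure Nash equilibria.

Pure-strategy Nash equilibria: (Decoy, Decoy), (Ignore, Monitor)

For each player, find the best response to each opponent profile; mutual best responses are the pure NE.
Defender against Patch: payoffs 4, 8, 2, 7, 0 → best response Monitor.
Defender against Monitor: payoffs 4, 7, 1, 10, 11 → best response Ignore.
Defender against Decoy: payoffs 10, 1, 11, 9, 3 → best response Decoy.
Defender against Harden: payoffs 3, 8, 9, 4, 6 → best response Decoy.
Attacker against Patch: payoffs 2, 6, 3, 8 → best response Harden.
Attacker against Monitor: payoffs 10, 12, 1, 4 → best response Monitor.
Attacker against Decoy: payoffs 1, 7, 9, 8 → best response Decoy.
Attacker against Harden: payoffs 2, 9, 10, 3 → best response Decoy.
Attacker against Ignore: payoffs 8, 12, 5, 3 → best response Monitor.
Mutual best responses: (Decoy, Decoy); (Ignore, Monitor).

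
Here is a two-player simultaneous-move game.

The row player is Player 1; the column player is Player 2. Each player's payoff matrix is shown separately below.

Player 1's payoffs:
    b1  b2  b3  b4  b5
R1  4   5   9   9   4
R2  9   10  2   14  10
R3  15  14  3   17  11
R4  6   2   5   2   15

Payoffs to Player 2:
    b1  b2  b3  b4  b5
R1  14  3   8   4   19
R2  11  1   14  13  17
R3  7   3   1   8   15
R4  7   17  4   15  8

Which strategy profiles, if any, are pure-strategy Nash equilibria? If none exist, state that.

This game has no pure Nash equilibrium.

(R1, b1): Player 1 can switch to R2 (4 → 9). Not NE.
(R1, b2): Player 1 can switch to R2 (5 → 10). Not NE.
(R1, b3): Player 2 can switch to b1 (8 → 14). Not NE.
(R1, b4): Player 1 can switch to R2 (9 → 14). Not NE.
(R1, b5): Player 1 can switch to R2 (4 → 10). Not NE.
(R2, b1): Player 1 can switch to R3 (9 → 15). Not NE.
(The remaining 14 profiles each have a profitable deviation by the same check.)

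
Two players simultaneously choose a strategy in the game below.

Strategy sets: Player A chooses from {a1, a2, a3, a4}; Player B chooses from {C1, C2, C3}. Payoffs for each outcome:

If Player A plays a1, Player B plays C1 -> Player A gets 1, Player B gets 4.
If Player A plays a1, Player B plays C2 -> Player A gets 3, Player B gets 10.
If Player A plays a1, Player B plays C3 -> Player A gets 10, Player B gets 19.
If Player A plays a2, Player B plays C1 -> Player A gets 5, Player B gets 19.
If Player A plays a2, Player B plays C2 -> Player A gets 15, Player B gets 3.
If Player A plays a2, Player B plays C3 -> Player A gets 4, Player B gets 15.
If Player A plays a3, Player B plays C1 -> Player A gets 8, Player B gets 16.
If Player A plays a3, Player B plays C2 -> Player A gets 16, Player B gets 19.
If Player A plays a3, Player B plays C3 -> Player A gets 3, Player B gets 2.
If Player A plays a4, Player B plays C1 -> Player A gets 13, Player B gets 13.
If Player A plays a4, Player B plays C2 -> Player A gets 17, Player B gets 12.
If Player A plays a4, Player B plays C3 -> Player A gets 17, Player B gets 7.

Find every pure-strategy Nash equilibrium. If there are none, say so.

The unique pure-strategy Nash equilibrium is (a4, C1).

(a1, C1): Player A can switch to a2 (1 → 5). Not NE.
(a1, C2): Player A can switch to a2 (3 → 15). Not NE.
(a1, C3): Player A can switch to a4 (10 → 17). Not NE.
(a2, C1): Player A can switch to a3 (5 → 8). Not NE.
(a2, C2): Player A can switch to a3 (15 → 16). Not NE.
(a2, C3): Player A can switch to a1 (4 → 10). Not NE.
(a4, C1): Player A gets 13, best alternative 8; Player B gets 13, best alternative 12. No profitable deviation — NE.
(The remaining 5 profiles each have a profitable deviation by the same check.)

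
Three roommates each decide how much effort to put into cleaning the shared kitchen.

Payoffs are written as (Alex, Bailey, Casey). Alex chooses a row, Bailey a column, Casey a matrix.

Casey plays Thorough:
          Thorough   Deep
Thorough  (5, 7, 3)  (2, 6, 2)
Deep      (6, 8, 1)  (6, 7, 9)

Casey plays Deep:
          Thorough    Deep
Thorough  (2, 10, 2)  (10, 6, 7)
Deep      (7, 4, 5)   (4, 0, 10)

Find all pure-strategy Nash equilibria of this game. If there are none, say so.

(Deep, Thorough, Deep)

(Thorough, Thorough, Thorough): Alex can switch to Deep (5 → 6). Not NE.
(Thorough, Thorough, Deep): Alex can switch to Deep (2 → 7). Not NE.
(Thorough, Deep, Thorough): Alex can switch to Deep (2 → 6). Not NE.
(Thorough, Deep, Deep): Bailey can switch to Thorough (6 → 10). Not NE.
(Deep, Thorough, Thorough): Casey can switch to Deep (1 → 5). Not NE.
(Deep, Thorough, Deep): Alex gets 7, best alternative 2; Bailey gets 4, best alternative 0; Casey gets 5, best alternative 1. No profitable deviation — NE.
(Deep, Deep, Thorough): Bailey can switch to Thorough (7 → 8). Not NE.
(Deep, Deep, Deep): Alex can switch to Thorough (4 → 10). Not NE.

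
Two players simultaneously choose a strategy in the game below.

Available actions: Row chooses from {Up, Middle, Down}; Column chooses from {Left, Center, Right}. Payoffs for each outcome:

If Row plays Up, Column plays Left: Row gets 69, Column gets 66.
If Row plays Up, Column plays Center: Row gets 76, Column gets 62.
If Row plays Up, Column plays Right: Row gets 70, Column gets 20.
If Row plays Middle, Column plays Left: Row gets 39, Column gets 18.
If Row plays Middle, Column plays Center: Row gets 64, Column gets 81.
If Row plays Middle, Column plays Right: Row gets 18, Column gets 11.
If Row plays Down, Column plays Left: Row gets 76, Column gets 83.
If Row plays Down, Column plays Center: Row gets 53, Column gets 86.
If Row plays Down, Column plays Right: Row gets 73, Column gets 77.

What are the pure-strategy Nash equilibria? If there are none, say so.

(Up, Left): Row can switch to Down (69 → 76). Not NE.
(Up, Center): Column can switch to Left (62 → 66). Not NE.
(Up, Right): Row can switch to Down (70 → 73). Not NE.
(Middle, Left): Row can switch to Up (39 → 69). Not NE.
(Middle, Center): Row can switch to Up (64 → 76). Not NE.
(Middle, Right): Row can switch to Up (18 → 70). Not NE.
(Down, Left): Column can switch to Center (83 → 86). Not NE.
(Down, Center): Row can switch to Up (53 → 76). Not NE.
(Down, Right): Column can switch to Left (77 → 83). Not NE.

There is no pure-strategy Nash equilibrium.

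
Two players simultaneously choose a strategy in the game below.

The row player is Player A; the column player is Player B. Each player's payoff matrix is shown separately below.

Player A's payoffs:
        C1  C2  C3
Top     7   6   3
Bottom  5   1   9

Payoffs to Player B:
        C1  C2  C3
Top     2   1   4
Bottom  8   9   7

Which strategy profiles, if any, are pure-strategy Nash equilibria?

There is no pure-strategy Nash equilibrium.

(Top, C1): Player B can switch to C3 (2 → 4). Not NE.
(Top, C2): Player B can switch to C1 (1 → 2). Not NE.
(Top, C3): Player A can switch to Bottom (3 → 9). Not NE.
(Bottom, C1): Player A can switch to Top (5 → 7). Not NE.
(Bottom, C2): Player A can switch to Top (1 → 6). Not NE.
(Bottom, C3): Player B can switch to C1 (7 → 8). Not NE.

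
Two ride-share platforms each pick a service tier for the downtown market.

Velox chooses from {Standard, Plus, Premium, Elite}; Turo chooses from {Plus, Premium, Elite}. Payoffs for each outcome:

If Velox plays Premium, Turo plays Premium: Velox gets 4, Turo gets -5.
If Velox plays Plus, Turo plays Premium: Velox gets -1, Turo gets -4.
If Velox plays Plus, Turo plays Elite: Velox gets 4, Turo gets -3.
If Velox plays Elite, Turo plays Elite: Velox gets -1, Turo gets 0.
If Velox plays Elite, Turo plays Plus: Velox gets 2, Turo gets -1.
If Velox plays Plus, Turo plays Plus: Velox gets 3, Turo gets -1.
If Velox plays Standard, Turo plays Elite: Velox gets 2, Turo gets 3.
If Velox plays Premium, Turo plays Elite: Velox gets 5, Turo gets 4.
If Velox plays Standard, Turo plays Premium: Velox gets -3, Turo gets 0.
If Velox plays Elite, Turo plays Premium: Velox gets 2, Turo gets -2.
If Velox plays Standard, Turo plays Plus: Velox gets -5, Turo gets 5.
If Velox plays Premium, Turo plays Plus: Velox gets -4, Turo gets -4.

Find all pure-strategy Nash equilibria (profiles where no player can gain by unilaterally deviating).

The pure Nash equilibria are (Plus, Plus) and (Premium, Elite).

Velox against Plus: payoffs -5, 3, -4, 2 → best response Plus.
Velox against Premium: payoffs -3, -1, 4, 2 → best response Premium.
Velox against Elite: payoffs 2, 4, 5, -1 → best response Premium.
Turo against Standard: payoffs 5, 0, 3 → best response Plus.
Turo against Plus: payoffs -1, -4, -3 → best response Plus.
Turo against Premium: payoffs -4, -5, 4 → best response Elite.
Turo against Elite: payoffs -1, -2, 0 → best response Elite.
Mutual best responses: (Plus, Plus); (Premium, Elite).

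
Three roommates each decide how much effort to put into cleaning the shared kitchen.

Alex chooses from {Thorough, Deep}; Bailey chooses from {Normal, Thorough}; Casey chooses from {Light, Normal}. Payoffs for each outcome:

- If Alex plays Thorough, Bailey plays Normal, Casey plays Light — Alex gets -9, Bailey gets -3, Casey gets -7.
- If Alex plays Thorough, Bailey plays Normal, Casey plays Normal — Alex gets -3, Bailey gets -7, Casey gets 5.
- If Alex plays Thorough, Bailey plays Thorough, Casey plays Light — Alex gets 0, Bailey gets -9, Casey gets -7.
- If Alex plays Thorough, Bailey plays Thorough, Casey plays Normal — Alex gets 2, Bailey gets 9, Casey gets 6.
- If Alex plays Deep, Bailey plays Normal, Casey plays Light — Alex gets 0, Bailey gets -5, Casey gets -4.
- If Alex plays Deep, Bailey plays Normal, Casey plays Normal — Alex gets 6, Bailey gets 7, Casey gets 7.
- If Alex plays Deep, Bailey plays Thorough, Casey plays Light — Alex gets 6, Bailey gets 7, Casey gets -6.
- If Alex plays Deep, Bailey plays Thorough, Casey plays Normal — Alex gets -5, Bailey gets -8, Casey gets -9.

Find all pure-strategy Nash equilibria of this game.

Alex against (Normal, Light): payoffs -9, 0 → best response Deep.
Alex against (Normal, Normal): payoffs -3, 6 → best response Deep.
Alex against (Thorough, Light): payoffs 0, 6 → best response Deep.
Alex against (Thorough, Normal): payoffs 2, -5 → best response Thorough.
Bailey against (Thorough, Light): payoffs -3, -9 → best response Normal.
Bailey against (Thorough, Normal): payoffs -7, 9 → best response Thorough.
Bailey against (Deep, Light): payoffs -5, 7 → best response Thorough.
Bailey against (Deep, Normal): payoffs 7, -8 → best response Normal.
Casey against (Thorough, Normal): payoffs -7, 5 → best response Normal.
Casey against (Thorough, Thorough): payoffs -7, 6 → best response Normal.
Casey against (Deep, Normal): payoffs -4, 7 → best response Normal.
Casey against (Deep, Thorough): payoffs -6, -9 → best response Light.
Mutual best responses: (Thorough, Thorough, Normal); (Deep, Normal, Normal); (Deep, Thorough, Light).

The pure Nash equilibria are (Thorough, Thorough, Normal) and (Deep, Normal, Normal) and (Deep, Thorough, Light).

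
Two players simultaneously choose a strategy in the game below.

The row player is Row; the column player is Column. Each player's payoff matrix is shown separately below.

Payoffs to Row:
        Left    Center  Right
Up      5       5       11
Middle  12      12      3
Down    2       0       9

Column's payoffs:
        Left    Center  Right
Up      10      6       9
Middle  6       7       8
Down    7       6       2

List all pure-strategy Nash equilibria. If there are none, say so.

For each player, find the best response to each opponent profile; mutual best responses are the pure NE.
Row against Left: payoffs 5, 12, 2 → best response Middle.
Row against Center: payoffs 5, 12, 0 → best response Middle.
Row against Right: payoffs 11, 3, 9 → best response Up.
Column against Up: payoffs 10, 6, 9 → best response Left.
Column against Middle: payoffs 6, 7, 8 → best response Right.
Column against Down: payoffs 7, 6, 2 → best response Left.
No profile is a mutual best response for all players.

There is no pure-strategy Nash equilibrium.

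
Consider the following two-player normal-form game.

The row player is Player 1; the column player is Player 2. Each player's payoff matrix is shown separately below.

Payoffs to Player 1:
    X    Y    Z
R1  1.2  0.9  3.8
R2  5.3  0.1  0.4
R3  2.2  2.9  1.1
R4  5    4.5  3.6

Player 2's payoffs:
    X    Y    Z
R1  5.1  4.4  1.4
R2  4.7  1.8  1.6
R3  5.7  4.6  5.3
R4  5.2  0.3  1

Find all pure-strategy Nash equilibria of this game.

Check each profile: it is a Nash equilibrium iff no player can strictly gain by switching unilaterally.
(R1, X): Player 1 can switch to R2 (1.2 → 5.3). Not NE.
(R1, Y): Player 1 can switch to R3 (0.9 → 2.9). Not NE.
(R1, Z): Player 2 can switch to X (1.4 → 5.1). Not NE.
(R2, X): Player 1 gets 5.3, best alternative 5; Player 2 gets 4.7, best alternative 1.8. No profitable deviation — NE.
(R2, Y): Player 1 can switch to R1 (0.1 → 0.9). Not NE.
(R2, Z): Player 1 can switch to R1 (0.4 → 3.8). Not NE.
(R3, X): Player 1 can switch to R2 (2.2 → 5.3). Not NE.
(R3, Y): Player 1 can switch to R4 (2.9 → 4.5). Not NE.
(R3, Z): Player 1 can switch to R1 (1.1 → 3.8). Not NE.
(R4, X): Player 1 can switch to R2 (5 → 5.3). Not NE.
(R4, Y): Player 2 can switch to X (0.3 → 5.2). Not NE.
(R4, Z): Player 1 can switch to R1 (3.6 → 3.8). Not NE.

(R2, X)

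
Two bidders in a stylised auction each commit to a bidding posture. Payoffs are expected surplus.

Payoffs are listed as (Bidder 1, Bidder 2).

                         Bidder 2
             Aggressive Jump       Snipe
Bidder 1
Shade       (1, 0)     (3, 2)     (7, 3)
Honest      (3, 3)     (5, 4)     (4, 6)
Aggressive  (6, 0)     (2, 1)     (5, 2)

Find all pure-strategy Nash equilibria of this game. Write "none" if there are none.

(Shade, Snipe)

Bidder 1 against Aggressive: payoffs 1, 3, 6 → best response Aggressive.
Bidder 1 against Jump: payoffs 3, 5, 2 → best response Honest.
Bidder 1 against Snipe: payoffs 7, 4, 5 → best response Shade.
Bidder 2 against Shade: payoffs 0, 2, 3 → best response Snipe.
Bidder 2 against Honest: payoffs 3, 4, 6 → best response Snipe.
Bidder 2 against Aggressive: payoffs 0, 1, 2 → best response Snipe.
Mutual best responses: (Shade, Snipe).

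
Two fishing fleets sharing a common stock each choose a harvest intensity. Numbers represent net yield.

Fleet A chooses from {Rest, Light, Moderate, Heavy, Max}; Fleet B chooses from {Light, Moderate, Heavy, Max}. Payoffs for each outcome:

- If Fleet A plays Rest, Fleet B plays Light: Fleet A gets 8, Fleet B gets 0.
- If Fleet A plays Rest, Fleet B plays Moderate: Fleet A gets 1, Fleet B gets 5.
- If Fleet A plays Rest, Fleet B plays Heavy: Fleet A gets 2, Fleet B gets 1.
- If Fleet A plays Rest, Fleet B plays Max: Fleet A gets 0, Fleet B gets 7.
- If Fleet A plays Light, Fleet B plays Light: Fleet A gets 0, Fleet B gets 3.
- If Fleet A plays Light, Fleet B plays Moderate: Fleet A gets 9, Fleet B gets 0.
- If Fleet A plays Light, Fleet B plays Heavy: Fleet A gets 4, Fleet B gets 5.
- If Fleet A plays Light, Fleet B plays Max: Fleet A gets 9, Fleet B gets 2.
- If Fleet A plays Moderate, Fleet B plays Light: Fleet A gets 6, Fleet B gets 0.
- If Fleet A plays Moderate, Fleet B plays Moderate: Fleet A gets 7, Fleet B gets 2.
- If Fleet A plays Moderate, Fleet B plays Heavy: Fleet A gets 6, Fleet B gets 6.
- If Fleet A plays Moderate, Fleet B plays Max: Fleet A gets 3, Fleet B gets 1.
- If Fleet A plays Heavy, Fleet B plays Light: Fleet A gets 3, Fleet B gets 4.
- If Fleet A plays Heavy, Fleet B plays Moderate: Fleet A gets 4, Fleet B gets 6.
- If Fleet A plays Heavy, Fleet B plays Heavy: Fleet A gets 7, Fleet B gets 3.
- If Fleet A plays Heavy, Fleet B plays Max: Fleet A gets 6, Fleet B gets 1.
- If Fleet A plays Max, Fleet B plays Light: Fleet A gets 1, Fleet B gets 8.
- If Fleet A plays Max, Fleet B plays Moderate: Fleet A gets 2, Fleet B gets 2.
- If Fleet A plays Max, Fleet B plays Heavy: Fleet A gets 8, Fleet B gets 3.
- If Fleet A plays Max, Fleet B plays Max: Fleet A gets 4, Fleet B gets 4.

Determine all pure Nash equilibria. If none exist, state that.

For each player, find the best response to each opponent profile; mutual best responses are the pure NE.
Fleet A against Light: payoffs 8, 0, 6, 3, 1 → best response Rest.
Fleet A against Moderate: payoffs 1, 9, 7, 4, 2 → best response Light.
Fleet A against Heavy: payoffs 2, 4, 6, 7, 8 → best response Max.
Fleet A against Max: payoffs 0, 9, 3, 6, 4 → best response Light.
Fleet B against Rest: payoffs 0, 5, 1, 7 → best response Max.
Fleet B against Light: payoffs 3, 0, 5, 2 → best response Heavy.
Fleet B against Moderate: payoffs 0, 2, 6, 1 → best response Heavy.
Fleet B against Heavy: payoffs 4, 6, 3, 1 → best response Moderate.
Fleet B against Max: payoffs 8, 2, 3, 4 → best response Light.
No profile is a mutual best response for all players.

No pure-strategy Nash equilibrium.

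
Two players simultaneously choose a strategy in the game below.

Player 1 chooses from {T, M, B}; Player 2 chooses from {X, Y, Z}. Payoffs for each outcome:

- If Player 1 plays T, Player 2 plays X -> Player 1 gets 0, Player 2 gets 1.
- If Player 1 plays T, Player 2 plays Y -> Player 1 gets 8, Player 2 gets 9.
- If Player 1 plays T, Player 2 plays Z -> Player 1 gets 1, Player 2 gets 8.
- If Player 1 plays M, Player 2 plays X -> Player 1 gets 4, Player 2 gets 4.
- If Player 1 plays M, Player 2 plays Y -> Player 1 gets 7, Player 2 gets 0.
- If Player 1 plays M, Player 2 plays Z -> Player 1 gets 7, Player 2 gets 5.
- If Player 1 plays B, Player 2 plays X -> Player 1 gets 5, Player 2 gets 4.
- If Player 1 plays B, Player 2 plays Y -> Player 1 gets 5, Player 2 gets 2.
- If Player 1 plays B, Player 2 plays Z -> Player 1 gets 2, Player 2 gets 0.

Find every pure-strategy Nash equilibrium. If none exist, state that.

For each strategy profile, look for a profitable unilateral deviation.
(T, X): Player 1 can switch to M (0 → 4). Not NE.
(T, Y): Player 1 gets 8, best alternative 7; Player 2 gets 9, best alternative 8. No profitable deviation — NE.
(T, Z): Player 1 can switch to M (1 → 7). Not NE.
(M, X): Player 1 can switch to B (4 → 5). Not NE.
(M, Y): Player 1 can switch to T (7 → 8). Not NE.
(M, Z): Player 1 gets 7, best alternative 2; Player 2 gets 5, best alternative 4. No profitable deviation — NE.
(B, X): Player 1 gets 5, best alternative 4; Player 2 gets 4, best alternative 2. No profitable deviation — NE.
(B, Y): Player 1 can switch to T (5 → 8). Not NE.
(B, Z): Player 1 can switch to M (2 → 7). Not NE.

(T, Y); (M, Z); (B, X)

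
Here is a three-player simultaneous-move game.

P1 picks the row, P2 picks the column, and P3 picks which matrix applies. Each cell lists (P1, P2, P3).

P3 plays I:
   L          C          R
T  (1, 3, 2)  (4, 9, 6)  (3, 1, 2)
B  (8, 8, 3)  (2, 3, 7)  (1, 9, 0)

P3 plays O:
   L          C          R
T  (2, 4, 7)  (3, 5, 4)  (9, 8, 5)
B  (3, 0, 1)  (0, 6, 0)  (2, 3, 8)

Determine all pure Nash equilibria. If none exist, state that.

Pure-strategy Nash equilibria: (T, C, I); (T, R, O)

(T, L, I): P1 can switch to B (1 → 8). Not NE.
(T, L, O): P1 can switch to B (2 → 3). Not NE.
(T, C, I): P1 gets 4, best alternative 2; P2 gets 9, best alternative 3; P3 gets 6, best alternative 4. No profitable deviation — NE.
(T, C, O): P2 can switch to R (5 → 8). Not NE.
(T, R, I): P2 can switch to L (1 → 3). Not NE.
(T, R, O): P1 gets 9, best alternative 2; P2 gets 8, best alternative 5; P3 gets 5, best alternative 2. No profitable deviation — NE.
(B, L, I): P2 can switch to R (8 → 9). Not NE.
(B, L, O): P2 can switch to C (0 → 6). Not NE.
(B, C, I): P1 can switch to T (2 → 4). Not NE.
(B, C, O): P1 can switch to T (0 → 3). Not NE.
(The remaining 2 profiles each have a profitable deviation by the same check.)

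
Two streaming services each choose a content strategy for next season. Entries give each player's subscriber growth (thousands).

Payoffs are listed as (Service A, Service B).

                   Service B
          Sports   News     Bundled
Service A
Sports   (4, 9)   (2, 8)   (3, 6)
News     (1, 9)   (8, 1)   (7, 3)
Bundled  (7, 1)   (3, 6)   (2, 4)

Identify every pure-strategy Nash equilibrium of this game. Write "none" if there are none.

Service A against Sports: payoffs 4, 1, 7 → best response Bundled.
Service A against News: payoffs 2, 8, 3 → best response News.
Service A against Bundled: payoffs 3, 7, 2 → best response News.
Service B against Sports: payoffs 9, 8, 6 → best response Sports.
Service B against News: payoffs 9, 1, 3 → best response Sports.
Service B against Bundled: payoffs 1, 6, 4 → best response News.
No profile is a mutual best response for all players.

This game has no pure Nash equilibrium.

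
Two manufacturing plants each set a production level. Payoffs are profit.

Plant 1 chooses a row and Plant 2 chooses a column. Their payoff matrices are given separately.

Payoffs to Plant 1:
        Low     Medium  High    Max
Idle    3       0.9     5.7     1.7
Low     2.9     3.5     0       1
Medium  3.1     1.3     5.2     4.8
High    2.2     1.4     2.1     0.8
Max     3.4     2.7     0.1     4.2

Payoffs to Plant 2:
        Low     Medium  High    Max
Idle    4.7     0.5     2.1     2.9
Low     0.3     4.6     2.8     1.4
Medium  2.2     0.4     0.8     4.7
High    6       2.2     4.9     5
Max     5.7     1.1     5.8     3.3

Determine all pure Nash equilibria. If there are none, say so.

Pure-strategy Nash equilibria: (Low, Medium) and (Medium, Max)

(Idle, Low): Plant 1 can switch to Medium (3 → 3.1). Not NE.
(Idle, Medium): Plant 1 can switch to Low (0.9 → 3.5). Not NE.
(Idle, High): Plant 2 can switch to Low (2.1 → 4.7). Not NE.
(Idle, Max): Plant 1 can switch to Medium (1.7 → 4.8). Not NE.
(Low, Low): Plant 1 can switch to Idle (2.9 → 3). Not NE.
(Low, Medium): Plant 1 gets 3.5, best alternative 2.7; Plant 2 gets 4.6, best alternative 2.8. No profitable deviation — NE.
(Low, High): Plant 1 can switch to Idle (0 → 5.7). Not NE.
(Low, Max): Plant 1 can switch to Idle (1 → 1.7). Not NE.
(Medium, Low): Plant 1 can switch to Max (3.1 → 3.4). Not NE.
(Medium, Medium): Plant 1 can switch to Low (1.3 → 3.5). Not NE.
(Medium, High): Plant 1 can switch to Idle (5.2 → 5.7). Not NE.
(Medium, Max): Plant 1 gets 4.8, best alternative 4.2; Plant 2 gets 4.7, best alternative 2.2. No profitable deviation — NE.
(The remaining 8 profiles each have a profitable deviation by the same check.)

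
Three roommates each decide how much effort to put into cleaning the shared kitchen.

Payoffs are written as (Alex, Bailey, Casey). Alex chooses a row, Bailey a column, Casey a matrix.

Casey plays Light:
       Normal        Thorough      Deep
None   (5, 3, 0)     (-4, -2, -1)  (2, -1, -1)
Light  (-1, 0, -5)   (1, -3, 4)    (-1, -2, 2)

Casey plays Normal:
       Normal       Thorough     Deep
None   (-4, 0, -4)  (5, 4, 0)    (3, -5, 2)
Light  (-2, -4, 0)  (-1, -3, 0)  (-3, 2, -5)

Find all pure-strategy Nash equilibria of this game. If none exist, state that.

The pure Nash equilibria are (None, Normal, Light); (None, Thorough, Normal).

For each player, find the best response to each opponent profile; mutual best responses are the pure NE.
Alex against (Normal, Light): payoffs 5, -1 → best response None.
Alex against (Normal, Normal): payoffs -4, -2 → best response Light.
Alex against (Thorough, Light): payoffs -4, 1 → best response Light.
Alex against (Thorough, Normal): payoffs 5, -1 → best response None.
Alex against (Deep, Light): payoffs 2, -1 → best response None.
Alex against (Deep, Normal): payoffs 3, -3 → best response None.
Bailey against (None, Light): payoffs 3, -2, -1 → best response Normal.
Bailey against (None, Normal): payoffs 0, 4, -5 → best response Thorough.
Bailey against (Light, Light): payoffs 0, -3, -2 → best response Normal.
Bailey against (Light, Normal): payoffs -4, -3, 2 → best response Deep.
Casey against (None, Normal): payoffs 0, -4 → best response Light.
Casey against (None, Thorough): payoffs -1, 0 → best response Normal.
Casey against (None, Deep): payoffs -1, 2 → best response Normal.
Casey against (Light, Normal): payoffs -5, 0 → best response Normal.
Casey against (Light, Thorough): payoffs 4, 0 → best response Light.
Casey against (Light, Deep): payoffs 2, -5 → best response Light.
Mutual best responses: (None, Normal, Light); (None, Thorough, Normal).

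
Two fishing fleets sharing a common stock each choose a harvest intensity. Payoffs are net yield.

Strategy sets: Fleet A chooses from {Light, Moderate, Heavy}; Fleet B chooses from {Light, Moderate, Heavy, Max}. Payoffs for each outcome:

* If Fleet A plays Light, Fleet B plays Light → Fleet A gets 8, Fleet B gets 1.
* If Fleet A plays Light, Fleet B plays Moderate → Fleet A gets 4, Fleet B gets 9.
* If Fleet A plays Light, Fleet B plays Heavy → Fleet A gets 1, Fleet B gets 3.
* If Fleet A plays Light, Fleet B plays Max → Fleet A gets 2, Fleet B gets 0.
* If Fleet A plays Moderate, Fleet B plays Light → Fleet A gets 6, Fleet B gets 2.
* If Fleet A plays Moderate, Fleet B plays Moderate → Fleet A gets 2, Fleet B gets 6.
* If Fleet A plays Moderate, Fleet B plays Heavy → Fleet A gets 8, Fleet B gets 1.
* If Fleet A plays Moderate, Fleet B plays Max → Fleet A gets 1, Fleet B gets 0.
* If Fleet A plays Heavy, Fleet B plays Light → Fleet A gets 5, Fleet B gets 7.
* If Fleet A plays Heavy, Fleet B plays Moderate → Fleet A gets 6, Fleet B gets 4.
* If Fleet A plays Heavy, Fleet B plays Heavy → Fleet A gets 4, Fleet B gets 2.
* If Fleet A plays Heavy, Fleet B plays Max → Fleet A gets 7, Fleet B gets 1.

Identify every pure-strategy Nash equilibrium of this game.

This game has no pure Nash equilibrium.

(Light, Light): Fleet B can switch to Moderate (1 → 9). Not NE.
(Light, Moderate): Fleet A can switch to Heavy (4 → 6). Not NE.
(Light, Heavy): Fleet A can switch to Moderate (1 → 8). Not NE.
(Light, Max): Fleet A can switch to Heavy (2 → 7). Not NE.
(Moderate, Light): Fleet A can switch to Light (6 → 8). Not NE.
(Moderate, Moderate): Fleet A can switch to Light (2 → 4). Not NE.
(Moderate, Heavy): Fleet B can switch to Light (1 → 2). Not NE.
(Moderate, Max): Fleet A can switch to Light (1 → 2). Not NE.
(The remaining 4 profiles each have a profitable deviation by the same check.)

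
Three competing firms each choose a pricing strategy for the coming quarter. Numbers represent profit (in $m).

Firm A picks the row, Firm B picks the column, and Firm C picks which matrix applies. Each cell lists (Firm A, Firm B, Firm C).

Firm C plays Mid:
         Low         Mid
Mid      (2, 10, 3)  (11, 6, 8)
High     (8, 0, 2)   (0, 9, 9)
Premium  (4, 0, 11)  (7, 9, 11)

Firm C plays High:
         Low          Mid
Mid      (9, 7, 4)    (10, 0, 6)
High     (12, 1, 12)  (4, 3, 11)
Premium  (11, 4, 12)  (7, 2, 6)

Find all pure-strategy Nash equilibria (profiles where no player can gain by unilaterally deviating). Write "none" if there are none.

(Mid, Low, Mid): Firm A can switch to High (2 → 8). Not NE.
(Mid, Low, High): Firm A can switch to High (9 → 12). Not NE.
(Mid, Mid, Mid): Firm B can switch to Low (6 → 10). Not NE.
(Mid, Mid, High): Firm B can switch to Low (0 → 7). Not NE.
(High, Low, Mid): Firm B can switch to Mid (0 → 9). Not NE.
(High, Low, High): Firm B can switch to Mid (1 → 3). Not NE.
(High, Mid, Mid): Firm A can switch to Mid (0 → 11). Not NE.
(High, Mid, High): Firm A can switch to Mid (4 → 10). Not NE.
(Premium, Low, Mid): Firm A can switch to High (4 → 8). Not NE.
(Premium, Low, High): Firm A can switch to High (11 → 12). Not NE.
(Premium, Mid, Mid): Firm A can switch to Mid (7 → 11). Not NE.
(Premium, Mid, High): Firm A can switch to Mid (7 → 10). Not NE.

There is no pure-strategy Nash equilibrium.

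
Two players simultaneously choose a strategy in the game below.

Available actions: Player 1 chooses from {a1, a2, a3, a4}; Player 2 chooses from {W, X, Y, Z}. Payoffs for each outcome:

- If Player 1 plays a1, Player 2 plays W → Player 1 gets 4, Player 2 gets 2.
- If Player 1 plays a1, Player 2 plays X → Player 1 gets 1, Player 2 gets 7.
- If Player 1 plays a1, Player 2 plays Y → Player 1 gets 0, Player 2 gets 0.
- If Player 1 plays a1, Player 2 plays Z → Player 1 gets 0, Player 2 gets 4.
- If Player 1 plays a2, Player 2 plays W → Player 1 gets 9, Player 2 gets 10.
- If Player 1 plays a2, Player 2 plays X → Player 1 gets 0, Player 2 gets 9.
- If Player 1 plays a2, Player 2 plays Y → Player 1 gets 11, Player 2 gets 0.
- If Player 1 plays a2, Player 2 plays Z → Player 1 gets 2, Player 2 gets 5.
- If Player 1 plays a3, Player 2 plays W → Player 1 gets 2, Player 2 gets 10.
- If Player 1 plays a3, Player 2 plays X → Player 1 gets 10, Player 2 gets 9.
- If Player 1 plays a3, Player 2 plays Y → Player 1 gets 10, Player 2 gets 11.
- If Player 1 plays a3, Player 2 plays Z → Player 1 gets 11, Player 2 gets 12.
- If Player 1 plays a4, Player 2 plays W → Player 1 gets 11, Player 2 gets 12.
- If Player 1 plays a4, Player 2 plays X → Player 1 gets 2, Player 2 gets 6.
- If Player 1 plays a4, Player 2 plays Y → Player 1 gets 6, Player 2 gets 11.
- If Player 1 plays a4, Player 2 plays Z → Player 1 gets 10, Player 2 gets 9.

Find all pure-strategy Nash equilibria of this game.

Pure-strategy Nash equilibria: (a3, Z) and (a4, W)

For each player, find the best response to each opponent profile; mutual best responses are the pure NE.
Player 1 against W: payoffs 4, 9, 2, 11 → best response a4.
Player 1 against X: payoffs 1, 0, 10, 2 → best response a3.
Player 1 against Y: payoffs 0, 11, 10, 6 → best response a2.
Player 1 against Z: payoffs 0, 2, 11, 10 → best response a3.
Player 2 against a1: payoffs 2, 7, 0, 4 → best response X.
Player 2 against a2: payoffs 10, 9, 0, 5 → best response W.
Player 2 against a3: payoffs 10, 9, 11, 12 → best response Z.
Player 2 against a4: payoffs 12, 6, 11, 9 → best response W.
Mutual best responses: (a3, Z); (a4, W).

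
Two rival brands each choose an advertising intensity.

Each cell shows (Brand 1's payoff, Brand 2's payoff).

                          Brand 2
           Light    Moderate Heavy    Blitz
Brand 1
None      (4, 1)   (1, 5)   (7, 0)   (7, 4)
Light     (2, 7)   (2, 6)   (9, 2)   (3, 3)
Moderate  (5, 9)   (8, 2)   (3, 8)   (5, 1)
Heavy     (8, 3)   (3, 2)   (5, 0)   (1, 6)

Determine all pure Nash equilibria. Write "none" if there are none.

Brand 1 against Light: payoffs 4, 2, 5, 8 → best response Heavy.
Brand 1 against Moderate: payoffs 1, 2, 8, 3 → best response Moderate.
Brand 1 against Heavy: payoffs 7, 9, 3, 5 → best response Light.
Brand 1 against Blitz: payoffs 7, 3, 5, 1 → best response None.
Brand 2 against None: payoffs 1, 5, 0, 4 → best response Moderate.
Brand 2 against Light: payoffs 7, 6, 2, 3 → best response Light.
Brand 2 against Moderate: payoffs 9, 2, 8, 1 → best response Light.
Brand 2 against Heavy: payoffs 3, 2, 0, 6 → best response Blitz.
No profile is a mutual best response for all players.

No pure-strategy Nash equilibrium.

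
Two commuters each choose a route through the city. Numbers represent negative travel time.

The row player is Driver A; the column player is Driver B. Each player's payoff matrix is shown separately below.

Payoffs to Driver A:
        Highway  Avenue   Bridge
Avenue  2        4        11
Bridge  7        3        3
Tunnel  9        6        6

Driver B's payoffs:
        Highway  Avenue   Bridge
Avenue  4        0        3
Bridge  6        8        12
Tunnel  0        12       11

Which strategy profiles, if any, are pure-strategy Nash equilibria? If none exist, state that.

Pure NE: (Tunnel, Avenue)

Driver A against Highway: payoffs 2, 7, 9 → best response Tunnel.
Driver A against Avenue: payoffs 4, 3, 6 → best response Tunnel.
Driver A against Bridge: payoffs 11, 3, 6 → best response Avenue.
Driver B against Avenue: payoffs 4, 0, 3 → best response Highway.
Driver B against Bridge: payoffs 6, 8, 12 → best response Bridge.
Driver B against Tunnel: payoffs 0, 12, 11 → best response Avenue.
Mutual best responses: (Tunnel, Avenue).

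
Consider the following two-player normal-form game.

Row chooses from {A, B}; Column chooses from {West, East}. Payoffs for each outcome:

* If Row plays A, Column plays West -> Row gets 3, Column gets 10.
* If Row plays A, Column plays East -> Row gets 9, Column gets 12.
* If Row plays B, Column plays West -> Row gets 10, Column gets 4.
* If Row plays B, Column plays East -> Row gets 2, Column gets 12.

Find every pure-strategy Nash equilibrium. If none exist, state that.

(A, East)

Row against West: payoffs 3, 10 → best response B.
Row against East: payoffs 9, 2 → best response A.
Column against A: payoffs 10, 12 → best response East.
Column against B: payoffs 4, 12 → best response East.
Mutual best responses: (A, East).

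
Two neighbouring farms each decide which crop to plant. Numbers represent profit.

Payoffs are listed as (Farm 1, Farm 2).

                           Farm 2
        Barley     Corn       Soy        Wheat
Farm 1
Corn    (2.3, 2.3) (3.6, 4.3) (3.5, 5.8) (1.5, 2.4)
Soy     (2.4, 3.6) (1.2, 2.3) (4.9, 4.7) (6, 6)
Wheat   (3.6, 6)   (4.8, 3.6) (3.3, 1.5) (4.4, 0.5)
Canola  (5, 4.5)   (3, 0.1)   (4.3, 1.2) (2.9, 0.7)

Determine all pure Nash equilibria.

(Corn, Barley): Farm 1 can switch to Soy (2.3 → 2.4). Not NE.
(Corn, Corn): Farm 1 can switch to Wheat (3.6 → 4.8). Not NE.
(Corn, Soy): Farm 1 can switch to Soy (3.5 → 4.9). Not NE.
(Corn, Wheat): Farm 1 can switch to Soy (1.5 → 6). Not NE.
(Soy, Barley): Farm 1 can switch to Wheat (2.4 → 3.6). Not NE.
(Soy, Corn): Farm 1 can switch to Corn (1.2 → 3.6). Not NE.
(Soy, Soy): Farm 2 can switch to Wheat (4.7 → 6). Not NE.
(Soy, Wheat): Farm 1 gets 6, best alternative 4.4; Farm 2 gets 6, best alternative 4.7. No profitable deviation — NE.
(Wheat, Barley): Farm 1 can switch to Canola (3.6 → 5). Not NE.
(Wheat, Corn): Farm 2 can switch to Barley (3.6 → 6). Not NE.
(Wheat, Soy): Farm 1 can switch to Corn (3.3 → 3.5). Not NE.
(Canola, Barley): Farm 1 gets 5, best alternative 3.6; Farm 2 gets 4.5, best alternative 1.2. No profitable deviation — NE.
(The remaining 4 profiles each have a profitable deviation by the same check.)

(Soy, Wheat), (Canola, Barley)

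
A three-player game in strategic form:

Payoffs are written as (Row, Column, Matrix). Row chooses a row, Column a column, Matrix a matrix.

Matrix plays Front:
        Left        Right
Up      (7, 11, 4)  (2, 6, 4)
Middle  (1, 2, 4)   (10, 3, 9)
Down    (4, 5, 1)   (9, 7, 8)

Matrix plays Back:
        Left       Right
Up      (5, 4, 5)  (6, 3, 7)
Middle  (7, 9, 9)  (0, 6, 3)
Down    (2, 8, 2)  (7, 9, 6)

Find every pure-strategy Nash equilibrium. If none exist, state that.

Pure-strategy Nash equilibria: (Middle, Left, Back), (Middle, Right, Front)

(Up, Left, Front): Matrix can switch to Back (4 → 5). Not NE.
(Up, Left, Back): Row can switch to Middle (5 → 7). Not NE.
(Up, Right, Front): Row can switch to Middle (2 → 10). Not NE.
(Up, Right, Back): Row can switch to Down (6 → 7). Not NE.
(Middle, Left, Front): Row can switch to Up (1 → 7). Not NE.
(Middle, Left, Back): Row gets 7, best alternative 5; Column gets 9, best alternative 6; Matrix gets 9, best alternative 4. No profitable deviation — NE.
(Middle, Right, Front): Row gets 10, best alternative 9; Column gets 3, best alternative 2; Matrix gets 9, best alternative 3. No profitable deviation — NE.
(Middle, Right, Back): Row can switch to Up (0 → 6). Not NE.
(The remaining 4 profiles each have a profitable deviation by the same check.)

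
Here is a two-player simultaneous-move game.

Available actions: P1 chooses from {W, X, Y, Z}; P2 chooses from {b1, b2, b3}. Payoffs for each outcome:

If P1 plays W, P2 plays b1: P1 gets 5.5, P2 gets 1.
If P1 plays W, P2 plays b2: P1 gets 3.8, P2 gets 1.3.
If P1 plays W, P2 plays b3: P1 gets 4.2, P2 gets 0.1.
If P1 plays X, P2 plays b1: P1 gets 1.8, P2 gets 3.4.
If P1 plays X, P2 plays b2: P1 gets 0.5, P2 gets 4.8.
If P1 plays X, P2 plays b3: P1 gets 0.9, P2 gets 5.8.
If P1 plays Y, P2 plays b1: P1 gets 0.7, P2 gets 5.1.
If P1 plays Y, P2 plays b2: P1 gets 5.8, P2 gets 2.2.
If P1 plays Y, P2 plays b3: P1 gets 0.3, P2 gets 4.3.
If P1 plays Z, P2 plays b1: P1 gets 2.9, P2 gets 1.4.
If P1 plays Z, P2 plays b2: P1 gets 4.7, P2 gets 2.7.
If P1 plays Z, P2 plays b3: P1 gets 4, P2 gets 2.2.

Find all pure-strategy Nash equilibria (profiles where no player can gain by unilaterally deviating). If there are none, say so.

There is no pure-strategy Nash equilibrium.

For each player, find the best response to each opponent profile; mutual best responses are the pure NE.
P1 against b1: payoffs 5.5, 1.8, 0.7, 2.9 → best response W.
P1 against b2: payoffs 3.8, 0.5, 5.8, 4.7 → best response Y.
P1 against b3: payoffs 4.2, 0.9, 0.3, 4 → best response W.
P2 against W: payoffs 1, 1.3, 0.1 → best response b2.
P2 against X: payoffs 3.4, 4.8, 5.8 → best response b3.
P2 against Y: payoffs 5.1, 2.2, 4.3 → best response b1.
P2 against Z: payoffs 1.4, 2.7, 2.2 → best response b2.
No profile is a mutual best response for all players.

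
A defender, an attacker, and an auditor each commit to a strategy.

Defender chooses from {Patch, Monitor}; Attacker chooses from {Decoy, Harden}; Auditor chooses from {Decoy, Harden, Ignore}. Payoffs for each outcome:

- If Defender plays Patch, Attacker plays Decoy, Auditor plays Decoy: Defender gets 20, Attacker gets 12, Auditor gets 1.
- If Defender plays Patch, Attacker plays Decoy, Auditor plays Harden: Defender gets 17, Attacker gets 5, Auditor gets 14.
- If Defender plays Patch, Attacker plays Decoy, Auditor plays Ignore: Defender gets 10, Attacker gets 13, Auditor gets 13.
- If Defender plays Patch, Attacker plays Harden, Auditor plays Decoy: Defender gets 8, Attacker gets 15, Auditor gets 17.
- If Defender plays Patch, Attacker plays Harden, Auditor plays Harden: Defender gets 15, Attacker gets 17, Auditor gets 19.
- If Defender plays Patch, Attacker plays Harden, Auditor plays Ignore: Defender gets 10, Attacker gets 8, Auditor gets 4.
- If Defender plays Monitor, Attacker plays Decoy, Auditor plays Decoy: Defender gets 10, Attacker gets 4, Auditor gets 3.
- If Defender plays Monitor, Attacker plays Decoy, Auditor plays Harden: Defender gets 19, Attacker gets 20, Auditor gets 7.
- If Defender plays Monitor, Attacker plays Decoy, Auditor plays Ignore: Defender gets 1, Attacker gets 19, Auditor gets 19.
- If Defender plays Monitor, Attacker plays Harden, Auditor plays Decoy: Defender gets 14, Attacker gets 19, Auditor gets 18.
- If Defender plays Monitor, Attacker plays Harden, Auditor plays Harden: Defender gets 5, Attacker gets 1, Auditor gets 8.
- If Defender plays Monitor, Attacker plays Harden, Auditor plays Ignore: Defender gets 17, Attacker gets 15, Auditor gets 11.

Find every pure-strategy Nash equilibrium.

(Patch, Harden, Harden), (Monitor, Harden, Decoy)

(Patch, Decoy, Decoy): Attacker can switch to Harden (12 → 15). Not NE.
(Patch, Decoy, Harden): Defender can switch to Monitor (17 → 19). Not NE.
(Patch, Decoy, Ignore): Auditor can switch to Harden (13 → 14). Not NE.
(Patch, Harden, Decoy): Defender can switch to Monitor (8 → 14). Not NE.
(Patch, Harden, Harden): Defender gets 15, best alternative 5; Attacker gets 17, best alternative 5; Auditor gets 19, best alternative 17. No profitable deviation — NE.
(Patch, Harden, Ignore): Defender can switch to Monitor (10 → 17). Not NE.
(Monitor, Decoy, Decoy): Defender can switch to Patch (10 → 20). Not NE.
(Monitor, Decoy, Harden): Auditor can switch to Ignore (7 → 19). Not NE.
(Monitor, Decoy, Ignore): Defender can switch to Patch (1 → 10). Not NE.
(Monitor, Harden, Decoy): Defender gets 14, best alternative 8; Attacker gets 19, best alternative 4; Auditor gets 18, best alternative 11. No profitable deviation — NE.
(Monitor, Harden, Harden): Defender can switch to Patch (5 → 15). Not NE.
(Monitor, Harden, Ignore): Attacker can switch to Decoy (15 → 19). Not NE.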